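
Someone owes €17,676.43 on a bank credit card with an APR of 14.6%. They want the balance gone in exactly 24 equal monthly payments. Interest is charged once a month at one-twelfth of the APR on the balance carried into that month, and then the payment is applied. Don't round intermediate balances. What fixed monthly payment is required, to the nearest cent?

Monthly rate r = 14.6%/12 = 1.21667% = 0.0121667.
Level-payment amortization: P = B₀·r / (1 − (1+r)^(−n)) = 17676.43·0.0121667 / (1 − 1.01217^(−24)).
Denominator 1 − (1+r)^(−24) = 0.251914456.
P = 215.063 / 0.251914456 ≈ 853.72.

€853.72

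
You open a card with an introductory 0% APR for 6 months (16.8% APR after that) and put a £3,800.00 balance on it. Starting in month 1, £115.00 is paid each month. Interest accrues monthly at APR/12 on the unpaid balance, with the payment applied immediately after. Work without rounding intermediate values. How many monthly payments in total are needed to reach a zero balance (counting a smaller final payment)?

Promo months 1–6 at r₀ = 0%/12 = 0; months 7+ at r₁ = 16.8%/12 = 0.014.
After month 6 (no interest yet): B = £3,800.00 − 6·£115.00 = £3,110.00.
Then at r₁ with £115.00/mo: n₂ = −ln(1 − r₁·B/P)/ln(1+r₁) ≈ 34.22 → 35 more payments.

41 payments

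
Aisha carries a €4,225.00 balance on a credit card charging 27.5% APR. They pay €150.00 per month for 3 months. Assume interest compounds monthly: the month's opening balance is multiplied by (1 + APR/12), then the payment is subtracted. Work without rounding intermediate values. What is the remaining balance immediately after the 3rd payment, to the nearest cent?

€4,061.78

Monthly rate r = 27.5%/12 = 2.29167% = 0.0229167.
Each month: B ← B·(1+r) − €150.00.
Month 1: interest €96.82; balance after payment €4,171.82.
Month 2: interest €95.60; balance after payment €4,117.43.
Month 3: interest €94.36; balance after payment €4,061.78.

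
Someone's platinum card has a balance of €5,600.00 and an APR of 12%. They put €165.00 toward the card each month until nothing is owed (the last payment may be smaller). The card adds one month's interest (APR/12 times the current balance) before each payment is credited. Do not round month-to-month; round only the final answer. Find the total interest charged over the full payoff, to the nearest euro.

€1,275

Monthly rate r = 12%/12 = 1% = 0.01.
Payoff takes n = ⌈−ln(1 − rB₀/P)/ln(1+r)⌉ = ⌈41.667⌉ = 42 payments; the last is €110.19.
Total paid = 41·€165.00 + €110.19 = €6,875.19.
Total interest = total paid − principal = €6,875.19 − €5,600.00 = €1,275.19.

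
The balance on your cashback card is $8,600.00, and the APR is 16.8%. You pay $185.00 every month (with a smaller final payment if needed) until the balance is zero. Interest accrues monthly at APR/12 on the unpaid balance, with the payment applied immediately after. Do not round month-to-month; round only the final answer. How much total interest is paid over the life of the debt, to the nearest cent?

Monthly rate r = 16.8%/12 = 1.4% = 0.014.
Payoff takes n = ⌈−ln(1 − rB₀/P)/ln(1+r)⌉ = ⌈75.678⌉ = 76 payments; the last is $125.68.
Total paid = 75·$185.00 + $125.68 = $14,000.68.
Total interest = total paid − principal = $14,000.68 − $8,600.00 = $5,400.68.

$5,400.68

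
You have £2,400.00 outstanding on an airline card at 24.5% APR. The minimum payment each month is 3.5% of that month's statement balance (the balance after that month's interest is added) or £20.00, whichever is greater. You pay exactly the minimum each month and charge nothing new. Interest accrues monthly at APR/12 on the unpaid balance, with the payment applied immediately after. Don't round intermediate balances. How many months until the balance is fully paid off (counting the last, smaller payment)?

Monthly rate r = 24.5%/12 = 2.04167% = 0.0204167.
While 3.5% of the post-interest balance exceeds £20.00, each month B ← (B·(1+r))·(1 − 0.035), i.e. B shrinks by the factor (1+r)·0.965 = 0.9847.
This holds for months 1–95. Entering month 96 the balance is £554.85; 3.5% of the post-interest balance is now below £20.00, so the flat £20.00 minimum applies from here.
From month 96 a fixed £20.00 at rate r clears £554.85 in 42 more payments. Total: 95 + 42 = 137 months.

137 months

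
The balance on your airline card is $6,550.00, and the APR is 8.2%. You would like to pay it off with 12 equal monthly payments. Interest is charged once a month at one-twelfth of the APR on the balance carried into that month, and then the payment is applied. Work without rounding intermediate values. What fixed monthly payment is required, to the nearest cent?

Monthly rate r = 8.2%/12 = 0.683333% = 0.00683333.
Level-payment amortization: P = B₀·r / (1 − (1+r)^(−n)) = 6550.00·0.00683333 / (1 − 1.00683^(−12)).
Denominator 1 − (1+r)^(−12) = 0.0784710656.
P = 44.7583 / 0.0784710656 ≈ 570.38.

$570.38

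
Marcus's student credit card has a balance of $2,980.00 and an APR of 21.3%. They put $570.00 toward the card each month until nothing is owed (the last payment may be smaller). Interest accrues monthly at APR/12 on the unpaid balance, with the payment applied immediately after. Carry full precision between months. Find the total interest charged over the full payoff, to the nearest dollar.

Monthly rate r = 21.3%/12 = 1.775% = 0.01775.
Payoff takes n = ⌈−ln(1 − rB₀/P)/ln(1+r)⌉ = ⌈5.535⌉ = 6 payments; the last is $306.39.
Total paid = 5·$570.00 + $306.39 = $3,156.39.
Total interest = total paid − principal = $3,156.39 − $2,980.00 = $176.39.

$176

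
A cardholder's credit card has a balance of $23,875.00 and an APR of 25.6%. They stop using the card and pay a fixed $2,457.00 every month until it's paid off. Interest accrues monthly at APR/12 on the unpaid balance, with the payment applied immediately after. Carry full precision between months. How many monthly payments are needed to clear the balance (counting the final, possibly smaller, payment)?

Monthly rate r = 25.6%/12 = 2.13333% = 0.0213333.
Recurrence: B ← B·(1+r) − $2,457.00.
Month 1: interest $509.33; balance after payment $21,927.33.
Month 2: interest $467.78; balance after payment $19,938.12.
Closed form: n = −ln(1 − rB₀/P)/ln(1+r) = −ln(0.7927)/ln(1.02133) ≈ 11.005, so the balance reaches zero during payment 12.

12 payments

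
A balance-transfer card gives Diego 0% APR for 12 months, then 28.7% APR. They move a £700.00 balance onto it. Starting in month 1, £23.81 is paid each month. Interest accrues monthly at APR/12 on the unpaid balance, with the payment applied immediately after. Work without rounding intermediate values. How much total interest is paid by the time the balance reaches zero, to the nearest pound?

£128

Promo months 1–12 at r₀ = 0%/12 = 0; months 13+ at r₁ = 28.7%/12 = 0.0239167.
After month 12 (no interest yet): B = £700.00 − 12·£23.81 = £414.28.
Then at r₁ with £23.81/mo: n₂ = −ln(1 − r₁·B/P)/ln(1+r₁) ≈ 22.77 → 23 more payments.
Total paid = 34·£23.81 + £18.30 = £827.84; interest = £827.84 − £700.00 = £127.84.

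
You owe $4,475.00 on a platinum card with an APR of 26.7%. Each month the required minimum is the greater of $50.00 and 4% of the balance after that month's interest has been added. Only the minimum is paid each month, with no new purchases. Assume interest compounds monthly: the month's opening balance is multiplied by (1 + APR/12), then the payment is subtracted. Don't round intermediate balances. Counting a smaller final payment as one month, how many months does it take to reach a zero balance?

105 months

Monthly rate r = 26.7%/12 = 2.225% = 0.02225.
While 4% of the post-interest balance exceeds $50.00, each month B ← (B·(1+r))·(1 − 0.04), i.e. B shrinks by the factor (1+r)·0.96 = 0.98136.
This holds for months 1–69. Entering month 70 the balance is $1,221.66; 4% of the post-interest balance is now below $50.00, so the flat $50.00 minimum applies from here.
From month 70 a fixed $50.00 at rate r clears $1,221.66 in 36 more payments. Total: 69 + 36 = 105 months.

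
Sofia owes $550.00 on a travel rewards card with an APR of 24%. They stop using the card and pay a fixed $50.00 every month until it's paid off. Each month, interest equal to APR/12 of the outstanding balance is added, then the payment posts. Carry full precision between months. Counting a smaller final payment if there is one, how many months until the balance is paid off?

Monthly rate r = 24%/12 = 2% = 0.02.
Recurrence: B ← B·(1+r) − $50.00.
Month 1: interest $11.00; balance after payment $511.00.
Month 2: interest $10.22; balance after payment $471.22.
Closed form: n = −ln(1 − rB₀/P)/ln(1+r) = −ln(0.78)/ln(1.02) ≈ 12.547, so the balance reaches zero during payment 13.

13 payments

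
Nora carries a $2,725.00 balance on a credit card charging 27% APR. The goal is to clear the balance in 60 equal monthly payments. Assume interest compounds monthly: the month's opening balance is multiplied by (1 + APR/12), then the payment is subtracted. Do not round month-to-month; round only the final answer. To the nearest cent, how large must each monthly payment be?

Monthly rate r = 27%/12 = 2.25% = 0.0225.
Level-payment amortization: P = B₀·r / (1 − (1+r)^(−n)) = 2725.00·0.0225 / (1 − 1.0225^(−60)).
Denominator 1 − (1+r)^(−60) = 0.736851439.
P = 61.3125 / 0.736851439 ≈ 83.21.

$83.21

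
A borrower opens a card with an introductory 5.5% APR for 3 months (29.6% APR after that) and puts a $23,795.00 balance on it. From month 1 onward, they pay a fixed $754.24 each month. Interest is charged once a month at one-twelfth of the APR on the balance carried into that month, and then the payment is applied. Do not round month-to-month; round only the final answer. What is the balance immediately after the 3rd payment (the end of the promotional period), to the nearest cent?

$21,850.58

Promo months 1–3 at r₀ = 5.5%/12 = 0.00458333; months 4+ at r₁ = 29.6%/12 = 0.0246667.
After month 3: iterate B ← B·(1+r₀) − $754.24 for 3 months → $21,850.58.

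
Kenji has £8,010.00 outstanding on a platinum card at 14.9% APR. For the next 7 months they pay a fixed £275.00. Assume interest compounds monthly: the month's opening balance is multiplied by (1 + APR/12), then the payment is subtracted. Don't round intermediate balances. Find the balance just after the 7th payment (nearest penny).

£6,734.47

Monthly rate r = 14.9%/12 = 1.24167% = 0.0124167.
Each month: B ← B·(1+r) − £275.00.
Month 1: interest £99.46; balance after payment £7,834.46.
Month 2: interest £97.28; balance after payment £7,656.74.
Month 3: interest £95.07; balance after payment £7,476.81.
Month 4: interest £92.84; balance after payment £7,294.64.
Month 5: interest £90.58; balance after payment £7,110.22.
Month 6: interest £88.29; balance after payment £6,923.50.
Month 7: interest £85.97; balance after payment £6,734.47.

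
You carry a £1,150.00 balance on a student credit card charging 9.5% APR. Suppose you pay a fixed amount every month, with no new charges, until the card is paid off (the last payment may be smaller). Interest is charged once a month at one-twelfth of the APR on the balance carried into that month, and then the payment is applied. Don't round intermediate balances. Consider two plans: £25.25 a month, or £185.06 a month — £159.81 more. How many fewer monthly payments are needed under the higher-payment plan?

50 fewer payments

Monthly rate r = 9.5%/12 = 0.791667% = 0.00791667.
At £25.25/mo: n = ⌈−ln(1 − rB₀/P)/ln(1+r)⌉ = 57 payments (last £17.88); total interest = total paid − £1,150.00 = £281.88.
At £185.06/mo: 7 payments (last £73.73); total interest £34.09.
Payments saved = 57 − 7 = 50.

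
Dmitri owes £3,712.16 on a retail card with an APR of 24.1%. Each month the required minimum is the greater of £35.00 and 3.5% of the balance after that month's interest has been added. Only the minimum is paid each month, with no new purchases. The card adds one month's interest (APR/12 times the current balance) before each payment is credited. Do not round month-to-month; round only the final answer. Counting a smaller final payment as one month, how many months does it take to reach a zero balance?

Monthly rate r = 24.1%/12 = 2.00833% = 0.0200833.
While 3.5% of the post-interest balance exceeds £35.00, each month B ← (B·(1+r))·(1 − 0.035), i.e. B shrinks by the factor (1+r)·0.965 = 0.98438.
This holds for months 1–85. Entering month 86 the balance is £973.82; 3.5% of the post-interest balance is now below £35.00, so the flat £35.00 minimum applies from here.
From month 86 a fixed £35.00 at rate r clears £973.82 in 42 more payments. Total: 85 + 42 = 127 months.

127 months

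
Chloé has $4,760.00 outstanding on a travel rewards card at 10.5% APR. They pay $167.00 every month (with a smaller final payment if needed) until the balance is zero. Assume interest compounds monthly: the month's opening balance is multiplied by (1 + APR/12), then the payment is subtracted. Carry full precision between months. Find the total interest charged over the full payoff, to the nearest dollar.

$739

Monthly rate r = 10.5%/12 = 0.875% = 0.00875.
Payoff takes n = ⌈−ln(1 − rB₀/P)/ln(1+r)⌉ = ⌈32.930⌉ = 33 payments; the last is $155.35.
Total paid = 32·$167.00 + $155.35 = $5,499.35.
Total interest = total paid − principal = $5,499.35 − $4,760.00 = $739.35.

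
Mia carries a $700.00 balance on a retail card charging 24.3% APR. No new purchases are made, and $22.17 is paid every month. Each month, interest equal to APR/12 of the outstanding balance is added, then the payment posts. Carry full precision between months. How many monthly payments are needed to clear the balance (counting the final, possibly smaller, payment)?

51 payments

Monthly rate r = 24.3%/12 = 2.025% = 0.02025.
Recurrence: B ← B·(1+r) − $22.17.
Month 1: interest $14.18; balance after payment $692.00.
Month 2: interest $14.01; balance after payment $683.85.
Closed form: n = −ln(1 − rB₀/P)/ln(1+r) = −ln(0.36062)/ln(1.02025) ≈ 50.875, so the balance reaches zero during payment 51.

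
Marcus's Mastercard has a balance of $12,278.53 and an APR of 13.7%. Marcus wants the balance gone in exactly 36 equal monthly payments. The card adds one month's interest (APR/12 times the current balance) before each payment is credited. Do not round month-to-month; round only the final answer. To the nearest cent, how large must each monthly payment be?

Monthly rate r = 13.7%/12 = 1.14167% = 0.0114167.
Level-payment amortization: P = B₀·r / (1 − (1+r)^(−n)) = 12278.53·0.0114167 / (1 − 1.01142^(−36)).
Denominator 1 − (1+r)^(−36) = 0.335467558.
P = 140.18 / 0.335467558 ≈ 417.86.

$417.86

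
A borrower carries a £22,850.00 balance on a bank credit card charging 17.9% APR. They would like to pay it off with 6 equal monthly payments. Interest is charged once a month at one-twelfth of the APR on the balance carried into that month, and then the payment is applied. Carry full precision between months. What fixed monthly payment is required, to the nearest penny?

Monthly rate r = 17.9%/12 = 1.49167% = 0.0149167.
Level-payment amortization: P = B₀·r / (1 − (1+r)^(−n)) = 22850.00·0.0149167 / (1 − 1.01492^(−6)).
Denominator 1 − (1+r)^(−6) = 0.0850071646.
P = 340.846 / 0.0850071646 ≈ 4009.61.

£4,009.61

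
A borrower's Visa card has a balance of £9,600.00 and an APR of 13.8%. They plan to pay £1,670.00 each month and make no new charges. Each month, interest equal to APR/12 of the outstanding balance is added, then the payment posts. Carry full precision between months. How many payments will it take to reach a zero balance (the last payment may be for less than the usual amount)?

6 payments

Monthly rate r = 13.8%/12 = 1.15% = 0.0115.
Recurrence: B ← B·(1+r) − £1,670.00.
Month 1: interest £110.40; balance after payment £8,040.40.
Month 2: interest £92.46; balance after payment £6,462.86.
Month 3: interest £74.32; balance after payment £4,867.19.
Month 4: interest £55.97; balance after payment £3,253.16.
Month 5: interest £37.41; balance after payment £1,620.57.
Month 6: interest £18.64; balance after payment £0.00.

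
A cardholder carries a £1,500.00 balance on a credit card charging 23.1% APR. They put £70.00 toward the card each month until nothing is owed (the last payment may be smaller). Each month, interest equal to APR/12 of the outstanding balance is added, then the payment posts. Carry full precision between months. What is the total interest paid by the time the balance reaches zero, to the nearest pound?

Monthly rate r = 23.1%/12 = 1.925% = 0.01925.
Payoff takes n = ⌈−ln(1 − rB₀/P)/ln(1+r)⌉ = ⌈27.895⌉ = 28 payments; the last is £62.72.
Total paid = 27·£70.00 + £62.72 = £1,952.72.
Total interest = total paid − principal = £1,952.72 − £1,500.00 = £452.72.

£453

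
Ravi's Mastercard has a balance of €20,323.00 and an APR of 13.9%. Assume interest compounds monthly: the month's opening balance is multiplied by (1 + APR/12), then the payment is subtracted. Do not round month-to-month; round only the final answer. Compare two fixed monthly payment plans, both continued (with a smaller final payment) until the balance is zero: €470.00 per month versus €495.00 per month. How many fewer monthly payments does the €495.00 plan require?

4 fewer payments

Monthly rate r = 13.9%/12 = 1.15833% = 0.0115833.
At €470.00/mo: n = ⌈−ln(1 − rB₀/P)/ln(1+r)⌉ = 61 payments (last €158.93); total interest = total paid − €20,323.00 = €8,035.93.
At €495.00/mo: 57 payments (last €21.97); total interest €7,418.97.
Payments saved = 61 − 57 = 4.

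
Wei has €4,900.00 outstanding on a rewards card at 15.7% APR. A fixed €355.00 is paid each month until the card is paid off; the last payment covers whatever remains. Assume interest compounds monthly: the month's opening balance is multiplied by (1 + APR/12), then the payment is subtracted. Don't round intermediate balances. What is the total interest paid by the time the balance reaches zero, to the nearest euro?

Monthly rate r = 15.7%/12 = 1.30833% = 0.0130833.
Payoff takes n = ⌈−ln(1 − rB₀/P)/ln(1+r)⌉ = ⌈15.322⌉ = 16 payments; the last is €114.93.
Total paid = 15·€355.00 + €114.93 = €5,439.93.
Total interest = total paid − principal = €5,439.93 − €4,900.00 = €539.93.

€540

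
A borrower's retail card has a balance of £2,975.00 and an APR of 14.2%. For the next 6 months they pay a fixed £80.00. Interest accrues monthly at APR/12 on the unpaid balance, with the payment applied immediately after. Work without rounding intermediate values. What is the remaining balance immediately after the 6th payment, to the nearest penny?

Monthly rate r = 14.2%/12 = 1.18333% = 0.0118333.
Each month: B ← B·(1+r) − £80.00.
Month 1: interest £35.20; balance after payment £2,930.20.
Month 2: interest £34.67; balance after payment £2,884.88.
Month 3: interest £34.14; balance after payment £2,839.02.
Month 4: interest £33.60; balance after payment £2,792.61.
Month 5: interest £33.05; balance after payment £2,745.66.
Month 6: interest £32.49; balance after payment £2,698.15.

£2,698.15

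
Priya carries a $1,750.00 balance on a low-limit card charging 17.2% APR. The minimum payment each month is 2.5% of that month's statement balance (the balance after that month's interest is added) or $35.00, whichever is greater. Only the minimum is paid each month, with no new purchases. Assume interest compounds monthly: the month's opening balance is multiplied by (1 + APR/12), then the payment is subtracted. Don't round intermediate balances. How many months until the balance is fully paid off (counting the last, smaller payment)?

80 months

Monthly rate r = 17.2%/12 = 1.43333% = 0.0143333.
While 2.5% of the post-interest balance exceeds $35.00, each month B ← (B·(1+r))·(1 − 0.025), i.e. B shrinks by the factor (1+r)·0.975 = 0.98897.
This holds for months 1–22. Entering month 23 the balance is $1,371.24; 2.5% of the post-interest balance is now below $35.00, so the flat $35.00 minimum applies from here.
From month 23 a fixed $35.00 at rate r clears $1,371.24 in 58 more payments. Total: 22 + 58 = 80 months.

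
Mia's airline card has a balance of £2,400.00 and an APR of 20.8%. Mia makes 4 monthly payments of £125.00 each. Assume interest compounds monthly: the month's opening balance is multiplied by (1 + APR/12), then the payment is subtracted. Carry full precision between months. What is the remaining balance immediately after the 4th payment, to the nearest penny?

£2,057.63

Monthly rate r = 20.8%/12 = 1.73333% = 0.0173333.
Each month: B ← B·(1+r) − £125.00.
Month 1: interest £41.60; balance after payment £2,316.60.
Month 2: interest £40.15; balance after payment £2,231.75.
Month 3: interest £38.68; balance after payment £2,145.44.
Month 4: interest £37.19; balance after payment £2,057.63.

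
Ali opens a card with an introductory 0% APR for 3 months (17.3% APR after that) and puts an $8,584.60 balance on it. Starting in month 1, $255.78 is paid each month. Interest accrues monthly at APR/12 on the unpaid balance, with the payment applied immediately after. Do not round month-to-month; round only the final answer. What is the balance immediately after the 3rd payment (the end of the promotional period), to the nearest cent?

$7,817.26

Promo months 1–3 at r₀ = 0%/12 = 0; months 4+ at r₁ = 17.3%/12 = 0.0144167.
After month 3 (no interest yet): B = $8,584.60 − 3·$255.78 = $7,817.26.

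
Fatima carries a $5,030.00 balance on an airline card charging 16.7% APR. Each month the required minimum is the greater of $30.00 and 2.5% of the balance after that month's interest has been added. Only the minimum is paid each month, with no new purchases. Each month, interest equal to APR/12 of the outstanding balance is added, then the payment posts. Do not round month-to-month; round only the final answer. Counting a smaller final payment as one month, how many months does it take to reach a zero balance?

184 months

Monthly rate r = 16.7%/12 = 1.39167% = 0.0139167.
While 2.5% of the post-interest balance exceeds $30.00, each month B ← (B·(1+r))·(1 − 0.025), i.e. B shrinks by the factor (1+r)·0.975 = 0.98857.
This holds for months 1–126. Entering month 127 the balance is $1,181.50; 2.5% of the post-interest balance is now below $30.00, so the flat $30.00 minimum applies from here.
From month 127 a fixed $30.00 at rate r clears $1,181.50 in 58 more payments. Total: 126 + 58 = 184 months.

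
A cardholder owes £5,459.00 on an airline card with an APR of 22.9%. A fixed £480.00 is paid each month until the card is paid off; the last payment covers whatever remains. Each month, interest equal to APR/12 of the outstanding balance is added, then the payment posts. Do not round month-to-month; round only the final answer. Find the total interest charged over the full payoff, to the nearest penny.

£753.80

Monthly rate r = 22.9%/12 = 1.90833% = 0.0190833.
Payoff takes n = ⌈−ln(1 − rB₀/P)/ln(1+r)⌉ = ⌈12.943⌉ = 13 payments; the last is £452.80.
Total paid = 12·£480.00 + £452.80 = £6,212.80.
Total interest = total paid − principal = £6,212.80 − £5,459.00 = £753.80.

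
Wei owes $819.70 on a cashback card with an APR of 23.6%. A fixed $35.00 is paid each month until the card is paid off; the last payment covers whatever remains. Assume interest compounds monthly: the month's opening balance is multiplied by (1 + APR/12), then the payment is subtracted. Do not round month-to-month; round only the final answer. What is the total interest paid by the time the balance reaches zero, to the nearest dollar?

$290

Monthly rate r = 23.6%/12 = 1.96667% = 0.0196667.
Payoff takes n = ⌈−ln(1 − rB₀/P)/ln(1+r)⌉ = ⌈31.695⌉ = 32 payments; the last is $24.40.
Total paid = 31·$35.00 + $24.40 = $1,109.40.
Total interest = total paid − principal = $1,109.40 − $819.70 = $289.70.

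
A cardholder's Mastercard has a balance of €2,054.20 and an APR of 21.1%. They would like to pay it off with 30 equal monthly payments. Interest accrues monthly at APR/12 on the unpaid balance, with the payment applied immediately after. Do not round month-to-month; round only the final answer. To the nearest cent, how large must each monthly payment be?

€88.70

Monthly rate r = 21.1%/12 = 1.75833% = 0.0175833.
Level-payment amortization: P = B₀·r / (1 − (1+r)^(−n)) = 2054.20·0.0175833 / (1 − 1.01758^(−30)).
Denominator 1 − (1+r)^(−30) = 0.40721058.
P = 36.1197 / 0.40721058 ≈ 88.70.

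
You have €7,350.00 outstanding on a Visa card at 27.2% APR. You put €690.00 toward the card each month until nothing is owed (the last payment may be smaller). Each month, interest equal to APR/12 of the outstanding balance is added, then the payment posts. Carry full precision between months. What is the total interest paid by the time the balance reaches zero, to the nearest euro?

Monthly rate r = 27.2%/12 = 2.26667% = 0.0226667.
Payoff takes n = ⌈−ln(1 − rB₀/P)/ln(1+r)⌉ = ⌈12.329⌉ = 13 payments; the last is €228.98.
Total paid = 12·€690.00 + €228.98 = €8,508.98.
Total interest = total paid − principal = €8,508.98 − €7,350.00 = €1,158.98.

€1,159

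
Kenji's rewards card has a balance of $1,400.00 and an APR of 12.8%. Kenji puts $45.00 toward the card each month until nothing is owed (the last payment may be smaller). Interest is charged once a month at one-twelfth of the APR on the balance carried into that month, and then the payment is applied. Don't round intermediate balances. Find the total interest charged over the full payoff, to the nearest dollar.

$310

Monthly rate r = 12.8%/12 = 1.06667% = 0.0106667.
Payoff takes n = ⌈−ln(1 − rB₀/P)/ln(1+r)⌉ = ⌈38.006⌉ = 39 payments; the last is $0.25.
Total paid = 38·$45.00 + $0.25 = $1,710.25.
Total interest = total paid − principal = $1,710.25 − $1,400.00 = $310.25.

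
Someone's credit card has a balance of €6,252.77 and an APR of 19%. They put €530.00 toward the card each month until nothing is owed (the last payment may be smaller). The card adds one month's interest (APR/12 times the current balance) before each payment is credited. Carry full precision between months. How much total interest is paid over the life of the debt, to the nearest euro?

€724

Monthly rate r = 19%/12 = 1.58333% = 0.0158333.
Payoff takes n = ⌈−ln(1 − rB₀/P)/ln(1+r)⌉ = ⌈13.163⌉ = 14 payments; the last is €86.71.
Total paid = 13·€530.00 + €86.71 = €6,976.71.
Total interest = total paid − principal = €6,976.71 − €6,252.77 = €723.94.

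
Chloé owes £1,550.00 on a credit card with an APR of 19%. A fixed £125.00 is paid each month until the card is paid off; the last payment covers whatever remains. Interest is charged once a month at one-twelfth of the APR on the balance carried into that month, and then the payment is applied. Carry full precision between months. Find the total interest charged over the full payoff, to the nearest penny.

£189.26

Monthly rate r = 19%/12 = 1.58333% = 0.0158333.
Payoff takes n = ⌈−ln(1 − rB₀/P)/ln(1+r)⌉ = ⌈13.913⌉ = 14 payments; the last is £114.26.
Total paid = 13·£125.00 + £114.26 = £1,739.26.
Total interest = total paid − principal = £1,739.26 − £1,550.00 = £189.26.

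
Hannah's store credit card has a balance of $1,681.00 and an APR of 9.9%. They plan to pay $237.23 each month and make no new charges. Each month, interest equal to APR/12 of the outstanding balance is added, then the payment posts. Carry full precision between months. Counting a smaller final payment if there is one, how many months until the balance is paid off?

Monthly rate r = 9.9%/12 = 0.825% = 0.00825.
Recurrence: B ← B·(1+r) − $237.23.
Month 1: interest $13.87; balance after payment $1,457.64.
Month 2: interest $12.03; balance after payment $1,232.43.
Closed form: n = −ln(1 − rB₀/P)/ln(1+r) = −ln(0.94154)/ln(1.00825) ≈ 7.332, so the balance reaches zero during payment 8.

8 months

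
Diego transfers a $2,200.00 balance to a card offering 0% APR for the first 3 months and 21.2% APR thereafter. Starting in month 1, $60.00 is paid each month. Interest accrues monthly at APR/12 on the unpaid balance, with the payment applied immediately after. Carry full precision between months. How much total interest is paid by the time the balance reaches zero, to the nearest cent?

Promo months 1–3 at r₀ = 0%/12 = 0; months 4+ at r₁ = 21.2%/12 = 0.0176667.
After month 3 (no interest yet): B = $2,200.00 − 3·$60.00 = $2,020.00.
Then at r₁ with $60.00/mo: n₂ = −ln(1 − r₁·B/P)/ln(1+r₁) ≈ 51.58 → 52 more payments.
Total paid = 54·$60.00 + $35.03 = $3,275.03; interest = $3,275.03 − $2,200.00 = $1,075.03.

$1,075.03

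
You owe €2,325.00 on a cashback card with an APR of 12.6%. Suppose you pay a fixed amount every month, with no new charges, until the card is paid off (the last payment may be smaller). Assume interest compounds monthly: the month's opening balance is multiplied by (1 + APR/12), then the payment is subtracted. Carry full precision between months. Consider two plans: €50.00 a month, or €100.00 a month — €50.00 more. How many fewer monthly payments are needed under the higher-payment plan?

Monthly rate r = 12.6%/12 = 1.05% = 0.0105.
At €50.00/mo: n = ⌈−ln(1 − rB₀/P)/ln(1+r)⌉ = 65 payments (last €6.84); total interest = total paid − €2,325.00 = €881.84.
At €100.00/mo: 27 payments (last €79.57); total interest €354.57.
Payments saved = 65 − 27 = 38.

38 fewer payments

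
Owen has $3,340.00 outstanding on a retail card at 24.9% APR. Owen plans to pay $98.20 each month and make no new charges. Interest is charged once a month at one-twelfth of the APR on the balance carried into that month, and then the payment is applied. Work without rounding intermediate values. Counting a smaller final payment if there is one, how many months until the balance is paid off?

60 payments

Monthly rate r = 24.9%/12 = 2.075% = 0.02075.
Recurrence: B ← B·(1+r) − $98.20.
Month 1: interest $69.30; balance after payment $3,311.11.
Month 2: interest $68.71; balance after payment $3,281.61.
Closed form: n = −ln(1 − rB₀/P)/ln(1+r) = −ln(0.29425)/ln(1.02075) ≈ 59.566, so the balance reaches zero during payment 60.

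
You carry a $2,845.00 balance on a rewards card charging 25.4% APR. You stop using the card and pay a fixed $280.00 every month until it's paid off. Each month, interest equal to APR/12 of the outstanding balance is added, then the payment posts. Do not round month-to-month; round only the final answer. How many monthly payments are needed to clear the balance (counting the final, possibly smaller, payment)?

12 payments

Monthly rate r = 25.4%/12 = 2.11667% = 0.0211667.
Recurrence: B ← B·(1+r) − $280.00.
Month 1: interest $60.22; balance after payment $2,625.22.
Month 2: interest $55.57; balance after payment $2,400.79.
Closed form: n = −ln(1 − rB₀/P)/ln(1+r) = −ln(0.78493)/ln(1.02117) ≈ 11.561, so the balance reaches zero during payment 12.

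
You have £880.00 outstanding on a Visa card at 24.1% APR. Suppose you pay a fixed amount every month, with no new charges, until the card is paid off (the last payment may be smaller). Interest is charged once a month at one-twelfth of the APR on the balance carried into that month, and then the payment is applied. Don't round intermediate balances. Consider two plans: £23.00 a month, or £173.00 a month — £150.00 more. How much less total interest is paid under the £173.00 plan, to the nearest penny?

Monthly rate r = 24.1%/12 = 2.00833% = 0.0200833.
At £23.00/mo: n = ⌈−ln(1 − rB₀/P)/ln(1+r)⌉ = 74 payments (last £13.03); total interest = total paid − £880.00 = £812.03.
At £173.00/mo: 6 payments (last £72.98); total interest £57.98.
Interest saved = £812.03 − £57.98 = £754.05.

£754.05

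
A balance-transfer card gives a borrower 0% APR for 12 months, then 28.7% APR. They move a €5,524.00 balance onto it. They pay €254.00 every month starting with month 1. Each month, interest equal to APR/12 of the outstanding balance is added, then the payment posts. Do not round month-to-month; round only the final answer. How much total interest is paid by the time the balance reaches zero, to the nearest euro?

€377

Promo months 1–12 at r₀ = 0%/12 = 0; months 13+ at r₁ = 28.7%/12 = 0.0239167.
After month 12 (no interest yet): B = €5,524.00 − 12·€254.00 = €2,476.00.
Then at r₁ with €254.00/mo: n₂ = −ln(1 − r₁·B/P)/ln(1+r₁) ≈ 11.23 → 12 more payments.
Total paid = 23·€254.00 + €59.27 = €5,901.27; interest = €5,901.27 − €5,524.00 = €377.27.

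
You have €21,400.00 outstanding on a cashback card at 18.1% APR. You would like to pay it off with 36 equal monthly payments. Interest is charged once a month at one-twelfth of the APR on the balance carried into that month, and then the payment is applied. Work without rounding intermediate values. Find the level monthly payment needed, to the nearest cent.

Monthly rate r = 18.1%/12 = 1.50833% = 0.0150833.
Level-payment amortization: P = B₀·r / (1 − (1+r)^(−n)) = 21400.00·0.0150833 / (1 − 1.01508^(−36)).
Denominator 1 − (1+r)^(−36) = 0.41663697.
P = 322.783 / 0.41663697 ≈ 774.74.

€774.74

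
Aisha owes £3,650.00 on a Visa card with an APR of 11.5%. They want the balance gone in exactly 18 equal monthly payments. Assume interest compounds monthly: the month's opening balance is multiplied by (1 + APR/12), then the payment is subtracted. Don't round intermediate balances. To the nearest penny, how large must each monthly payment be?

£221.74

Monthly rate r = 11.5%/12 = 0.958333% = 0.00958333.
Level-payment amortization: P = B₀·r / (1 − (1+r)^(−n)) = 3650.00·0.00958333 / (1 − 1.00958^(−18)).
Denominator 1 − (1+r)^(−18) = 0.157750239.
P = 34.9792 / 0.157750239 ≈ 221.74.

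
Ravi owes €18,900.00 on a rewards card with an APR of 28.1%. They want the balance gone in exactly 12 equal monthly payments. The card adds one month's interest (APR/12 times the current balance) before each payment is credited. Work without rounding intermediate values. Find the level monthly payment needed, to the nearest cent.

Monthly rate r = 28.1%/12 = 2.34167% = 0.0234167.
Level-payment amortization: P = B₀·r / (1 − (1+r)^(−n)) = 18900.00·0.0234167 / (1 − 1.02342^(−12)).
Denominator 1 − (1+r)^(−12) = 0.242521734.
P = 442.575 / 0.242521734 ≈ 1824.89.

€1,824.89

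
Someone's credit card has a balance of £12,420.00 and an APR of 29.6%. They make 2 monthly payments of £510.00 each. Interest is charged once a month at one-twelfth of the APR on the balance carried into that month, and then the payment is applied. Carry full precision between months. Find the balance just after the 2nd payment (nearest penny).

£12,007.70

Monthly rate r = 29.6%/12 = 2.46667% = 0.0246667.
Each month: B ← B·(1+r) − £510.00.
Month 1: interest £306.36; balance after payment £12,216.36.
Month 2: interest £301.34; balance after payment £12,007.70.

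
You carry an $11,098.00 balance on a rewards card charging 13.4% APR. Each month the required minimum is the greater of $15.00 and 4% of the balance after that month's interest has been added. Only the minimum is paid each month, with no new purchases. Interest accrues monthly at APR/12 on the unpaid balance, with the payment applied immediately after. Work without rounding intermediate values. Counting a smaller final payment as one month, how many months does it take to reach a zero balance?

Monthly rate r = 13.4%/12 = 1.11667% = 0.0111667.
While 4% of the post-interest balance exceeds $15.00, each month B ← (B·(1+r))·(1 − 0.04), i.e. B shrinks by the factor (1+r)·0.96 = 0.97072.
This holds for months 1–115. Entering month 116 the balance is $363.96; 4% of the post-interest balance is now below $15.00, so the flat $15.00 minimum applies from here.
From month 116 a fixed $15.00 at rate r clears $363.96 in 29 more payments. Total: 115 + 29 = 144 months.

144 months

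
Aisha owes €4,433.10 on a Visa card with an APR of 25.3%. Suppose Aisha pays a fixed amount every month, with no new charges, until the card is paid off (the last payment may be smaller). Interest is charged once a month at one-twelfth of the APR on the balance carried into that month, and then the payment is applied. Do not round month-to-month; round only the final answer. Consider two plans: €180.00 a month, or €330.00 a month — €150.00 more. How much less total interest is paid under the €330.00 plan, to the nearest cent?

Monthly rate r = 25.3%/12 = 2.10833% = 0.0210833.
At €180.00/mo: n = ⌈−ln(1 − rB₀/P)/ln(1+r)⌉ = 36 payments (last €18.78); total interest = total paid − €4,433.10 = €1,885.68.
At €330.00/mo: 16 payments (last €316.97); total interest €833.87.
Interest saved = €1,885.68 − €833.87 = €1,051.81.

€1,051.81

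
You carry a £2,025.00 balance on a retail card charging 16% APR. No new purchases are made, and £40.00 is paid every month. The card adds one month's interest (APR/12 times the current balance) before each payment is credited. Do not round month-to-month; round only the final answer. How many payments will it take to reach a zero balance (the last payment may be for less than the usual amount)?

Monthly rate r = 16%/12 = 1.33333% = 0.0133333.
Recurrence: B ← B·(1+r) − £40.00.
Month 1: interest £27.00; balance after payment £2,012.00.
Month 2: interest £26.83; balance after payment £1,998.83.
Closed form: n = −ln(1 − rB₀/P)/ln(1+r) = −ln(0.325)/ln(1.01333) ≈ 84.855, so the balance reaches zero during payment 85.

85 payments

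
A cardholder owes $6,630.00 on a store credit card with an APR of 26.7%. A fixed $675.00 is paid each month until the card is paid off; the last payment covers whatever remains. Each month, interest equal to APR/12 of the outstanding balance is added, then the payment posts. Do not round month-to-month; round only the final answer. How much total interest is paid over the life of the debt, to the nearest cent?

Monthly rate r = 26.7%/12 = 2.225% = 0.02225.
Payoff takes n = ⌈−ln(1 − rB₀/P)/ln(1+r)⌉ = ⌈11.206⌉ = 12 payments; the last is $140.17.
Total paid = 11·$675.00 + $140.17 = $7,565.17.
Total interest = total paid − principal = $7,565.17 − $6,630.00 = $935.17.

$935.17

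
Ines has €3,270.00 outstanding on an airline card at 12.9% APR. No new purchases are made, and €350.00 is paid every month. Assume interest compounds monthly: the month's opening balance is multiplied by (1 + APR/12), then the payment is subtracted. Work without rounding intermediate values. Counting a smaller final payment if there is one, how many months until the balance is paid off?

10 months

Monthly rate r = 12.9%/12 = 1.075% = 0.01075.
Recurrence: B ← B·(1+r) − €350.00.
Month 1: interest €35.15; balance after payment €2,955.15.
Month 2: interest €31.77; balance after payment €2,636.92.
Closed form: n = −ln(1 − rB₀/P)/ln(1+r) = −ln(0.89956)/ln(1.01075) ≈ 9.899, so the balance reaches zero during payment 10.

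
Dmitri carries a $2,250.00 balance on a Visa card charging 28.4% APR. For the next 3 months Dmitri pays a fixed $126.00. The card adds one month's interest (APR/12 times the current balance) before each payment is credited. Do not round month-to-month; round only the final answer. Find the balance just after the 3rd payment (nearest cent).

Monthly rate r = 28.4%/12 = 2.36667% = 0.0236667.
Each month: B ← B·(1+r) − $126.00.
Month 1: interest $53.25; balance after payment $2,177.25.
Month 2: interest $51.53; balance after payment $2,102.78.
Month 3: interest $49.77; balance after payment $2,026.54.

$2,026.54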